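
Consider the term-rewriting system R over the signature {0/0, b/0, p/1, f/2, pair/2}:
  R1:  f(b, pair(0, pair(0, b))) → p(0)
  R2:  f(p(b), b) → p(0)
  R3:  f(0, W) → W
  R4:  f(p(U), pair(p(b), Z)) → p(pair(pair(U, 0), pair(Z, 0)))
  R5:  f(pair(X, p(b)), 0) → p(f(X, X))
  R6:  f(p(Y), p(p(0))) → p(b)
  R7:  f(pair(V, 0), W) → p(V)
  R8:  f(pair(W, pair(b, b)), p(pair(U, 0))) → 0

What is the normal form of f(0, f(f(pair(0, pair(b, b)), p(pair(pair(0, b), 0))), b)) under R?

b

1. f(0, f(f(pair(0, pair(b, b)), p(pair(pair(0, b), 0))), b))  →  f(f(pair(0, pair(b, b)), p(pair(pair(0, b), 0))), b)   [R3 at ε]
2. f(f(pair(0, pair(b, b)), p(pair(pair(0, b), 0))), b)  →  f(0, b)   [R8 at 1]
3. f(0, b)  →  b   [R3 at ε]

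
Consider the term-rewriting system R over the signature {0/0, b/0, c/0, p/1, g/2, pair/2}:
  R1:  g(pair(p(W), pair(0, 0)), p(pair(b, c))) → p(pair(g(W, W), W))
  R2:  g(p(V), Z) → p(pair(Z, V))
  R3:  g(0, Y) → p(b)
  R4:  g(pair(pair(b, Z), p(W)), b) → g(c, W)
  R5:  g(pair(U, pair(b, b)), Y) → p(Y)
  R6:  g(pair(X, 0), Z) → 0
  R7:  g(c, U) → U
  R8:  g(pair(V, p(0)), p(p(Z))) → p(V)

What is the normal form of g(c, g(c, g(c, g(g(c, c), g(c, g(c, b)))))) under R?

1. g(c, g(c, g(c, g(g(c, c), g(c, g(c, b))))))  →  g(c, g(c, g(g(c, c), g(c, g(c, b)))))   [R7 at ε]
2. g(c, g(c, g(g(c, c), g(c, g(c, b)))))  →  g(c, g(g(c, c), g(c, g(c, b))))   [R7 at ε]
3. g(c, g(g(c, c), g(c, g(c, b))))  →  g(g(c, c), g(c, g(c, b)))   [R7 at ε]
4. g(g(c, c), g(c, g(c, b)))  →  g(c, g(c, g(c, b)))   [R7 at 1]
5. g(c, g(c, g(c, b)))  →  g(c, g(c, b))   [R7 at ε]
6. g(c, g(c, b))  →  g(c, b)   [R7 at ε]
7. g(c, b)  →  b   [R7 at ε]

b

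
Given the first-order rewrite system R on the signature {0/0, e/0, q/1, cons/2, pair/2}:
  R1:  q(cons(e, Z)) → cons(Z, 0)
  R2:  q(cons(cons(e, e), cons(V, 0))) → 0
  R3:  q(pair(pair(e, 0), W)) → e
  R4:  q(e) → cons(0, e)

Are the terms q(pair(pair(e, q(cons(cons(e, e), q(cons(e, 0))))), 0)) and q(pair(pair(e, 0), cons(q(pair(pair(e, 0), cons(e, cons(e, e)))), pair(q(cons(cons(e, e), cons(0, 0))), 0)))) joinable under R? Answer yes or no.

Reduce t₁ = q(pair(pair(e, q(cons(cons(e, e), q(cons(e, 0))))), 0)):
1. q(pair(pair(e, q(cons(cons(e, e), q(cons(e, 0))))), 0))  →  q(pair(pair(e, q(cons(cons(e, e), cons(0, 0)))), 0))   [R1 at 1.1.2.1.2]
2. q(pair(pair(e, q(cons(cons(e, e), cons(0, 0)))), 0))  →  q(pair(pair(e, 0), 0))   [R2 at 1.1.2]
3. q(pair(pair(e, 0), 0))  →  e   [R3 at ε]

Reduce t₂ = q(pair(pair(e, 0), cons(q(pair(pair(e, 0), cons(e, cons(e, e)))), pair(q(cons(cons(e, e), cons(0, 0))), 0)))):
1. q(pair(pair(e, 0), cons(q(pair(pair(e, 0), cons(e, cons(e, e)))), pair(q(cons(cons(e, e), cons(0, 0))), 0))))  →  e   [R3 at ε]

yes — NF(t₁) = e, NF(t₂) = e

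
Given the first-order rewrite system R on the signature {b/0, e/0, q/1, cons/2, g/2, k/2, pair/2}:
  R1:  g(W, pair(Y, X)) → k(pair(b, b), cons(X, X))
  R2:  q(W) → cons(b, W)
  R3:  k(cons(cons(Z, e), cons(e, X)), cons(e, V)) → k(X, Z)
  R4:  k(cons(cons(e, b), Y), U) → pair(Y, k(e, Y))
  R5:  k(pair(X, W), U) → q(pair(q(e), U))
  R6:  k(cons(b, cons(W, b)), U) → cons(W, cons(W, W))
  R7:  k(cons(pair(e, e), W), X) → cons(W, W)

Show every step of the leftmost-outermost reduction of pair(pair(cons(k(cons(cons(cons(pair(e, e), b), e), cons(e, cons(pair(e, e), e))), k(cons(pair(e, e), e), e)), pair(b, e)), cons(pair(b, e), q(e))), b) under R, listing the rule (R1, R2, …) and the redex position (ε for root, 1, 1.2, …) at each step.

1. pair(pair(cons(k(cons(cons(cons(pair(e, e), b), e), cons(e, cons(pair(e, e), e))), k(cons(pair(e, e), e), e)), pair(b, e)), cons(pair(b, e), q(e))), b)  →  pair(pair(cons(k(cons(cons(cons(pair(e, e), b), e), cons(e, cons(pair(e, e), e))), cons(e, e)), pair(b, e)), cons(pair(b, e), q(e))), b)   [R7 at 1.1.1.2]
2. pair(pair(cons(k(cons(cons(cons(pair(e, e), b), e), cons(e, cons(pair(e, e), e))), cons(e, e)), pair(b, e)), cons(pair(b, e), q(e))), b)  →  pair(pair(cons(k(cons(pair(e, e), e), cons(pair(e, e), b)), pair(b, e)), cons(pair(b, e), q(e))), b)   [R3 at 1.1.1]
3. pair(pair(cons(k(cons(pair(e, e), e), cons(pair(e, e), b)), pair(b, e)), cons(pair(b, e), q(e))), b)  →  pair(pair(cons(cons(e, e), pair(b, e)), cons(pair(b, e), q(e))), b)   [R7 at 1.1.1]
4. pair(pair(cons(cons(e, e), pair(b, e)), cons(pair(b, e), q(e))), b)  →  pair(pair(cons(cons(e, e), pair(b, e)), cons(pair(b, e), cons(b, e))), b)   [R2 at 1.2.2]

pair(pair(cons(cons(e, e), pair(b, e)), cons(pair(b, e), cons(b, e))), b)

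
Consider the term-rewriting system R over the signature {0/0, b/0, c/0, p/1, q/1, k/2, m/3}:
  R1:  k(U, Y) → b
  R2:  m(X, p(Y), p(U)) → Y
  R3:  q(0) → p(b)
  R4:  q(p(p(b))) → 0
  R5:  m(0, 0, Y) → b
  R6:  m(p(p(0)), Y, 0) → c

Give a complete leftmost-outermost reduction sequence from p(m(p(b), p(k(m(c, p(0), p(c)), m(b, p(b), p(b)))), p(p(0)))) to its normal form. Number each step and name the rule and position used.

1. p(m(p(b), p(k(m(c, p(0), p(c)), m(b, p(b), p(b)))), p(p(0))))  →  p(k(m(c, p(0), p(c)), m(b, p(b), p(b))))   [R2 at 1]
2. p(k(m(c, p(0), p(c)), m(b, p(b), p(b))))  →  p(b)   [R1 at 1]

p(b)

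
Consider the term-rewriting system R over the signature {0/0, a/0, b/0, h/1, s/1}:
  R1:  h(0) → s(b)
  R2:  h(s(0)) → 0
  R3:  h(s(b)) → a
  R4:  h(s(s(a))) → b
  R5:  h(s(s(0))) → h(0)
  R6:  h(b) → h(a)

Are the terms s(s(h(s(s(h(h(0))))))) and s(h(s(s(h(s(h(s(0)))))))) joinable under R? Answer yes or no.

Reduce t₁ = s(s(h(s(s(h(h(0))))))):
1. s(s(h(s(s(h(h(0)))))))  →  s(s(h(s(s(h(s(b)))))))   [R1 at 1.1.1.1.1.1]
2. s(s(h(s(s(h(s(b)))))))  →  s(s(h(s(s(a)))))   [R3 at 1.1.1.1.1]
3. s(s(h(s(s(a)))))  →  s(s(b))   [R4 at 1.1]

Reduce t₂ = s(h(s(s(h(s(h(s(0)))))))):
1. s(h(s(s(h(s(h(s(0))))))))  →  s(h(s(s(h(s(0))))))   [R2 at 1.1.1.1.1.1]
2. s(h(s(s(h(s(0))))))  →  s(h(s(s(0))))   [R2 at 1.1.1.1]
3. s(h(s(s(0))))  →  s(h(0))   [R5 at 1]
4. s(h(0))  →  s(s(b))   [R1 at 1]

yes — NF(t₁) = s(s(b)), NF(t₂) = s(s(b))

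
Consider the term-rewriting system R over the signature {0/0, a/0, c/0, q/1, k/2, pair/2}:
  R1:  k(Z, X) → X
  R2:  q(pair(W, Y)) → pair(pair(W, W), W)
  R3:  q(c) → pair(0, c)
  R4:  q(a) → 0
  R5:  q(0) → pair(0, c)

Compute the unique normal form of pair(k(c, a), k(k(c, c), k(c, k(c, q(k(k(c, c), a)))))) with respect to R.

pair(a, 0)

1. pair(k(c, a), k(k(c, c), k(c, k(c, q(k(k(c, c), a))))))  →  pair(a, k(k(c, c), k(c, k(c, q(k(k(c, c), a))))))   [R1 at 1]
2. pair(a, k(k(c, c), k(c, k(c, q(k(k(c, c), a))))))  →  pair(a, k(c, k(c, q(k(k(c, c), a)))))   [R1 at 2]
3. pair(a, k(c, k(c, q(k(k(c, c), a)))))  →  pair(a, k(c, q(k(k(c, c), a))))   [R1 at 2]
4. pair(a, k(c, q(k(k(c, c), a))))  →  pair(a, q(k(k(c, c), a)))   [R1 at 2]
5. pair(a, q(k(k(c, c), a)))  →  pair(a, q(a))   [R1 at 2.1]
6. pair(a, q(a))  →  pair(a, 0)   [R4 at 2]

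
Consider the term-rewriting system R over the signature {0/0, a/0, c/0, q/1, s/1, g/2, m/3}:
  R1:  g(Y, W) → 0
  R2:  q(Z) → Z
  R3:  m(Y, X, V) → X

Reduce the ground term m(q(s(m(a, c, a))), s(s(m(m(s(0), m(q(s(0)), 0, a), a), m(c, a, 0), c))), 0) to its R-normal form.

1. m(q(s(m(a, c, a))), s(s(m(m(s(0), m(q(s(0)), 0, a), a), m(c, a, 0), c))), 0)  →  s(s(m(m(s(0), m(q(s(0)), 0, a), a), m(c, a, 0), c)))   [R3 at ε]
2. s(s(m(m(s(0), m(q(s(0)), 0, a), a), m(c, a, 0), c)))  →  s(s(m(c, a, 0)))   [R3 at 1.1]
3. s(s(m(c, a, 0)))  →  s(s(a))   [R3 at 1.1]

s(s(a))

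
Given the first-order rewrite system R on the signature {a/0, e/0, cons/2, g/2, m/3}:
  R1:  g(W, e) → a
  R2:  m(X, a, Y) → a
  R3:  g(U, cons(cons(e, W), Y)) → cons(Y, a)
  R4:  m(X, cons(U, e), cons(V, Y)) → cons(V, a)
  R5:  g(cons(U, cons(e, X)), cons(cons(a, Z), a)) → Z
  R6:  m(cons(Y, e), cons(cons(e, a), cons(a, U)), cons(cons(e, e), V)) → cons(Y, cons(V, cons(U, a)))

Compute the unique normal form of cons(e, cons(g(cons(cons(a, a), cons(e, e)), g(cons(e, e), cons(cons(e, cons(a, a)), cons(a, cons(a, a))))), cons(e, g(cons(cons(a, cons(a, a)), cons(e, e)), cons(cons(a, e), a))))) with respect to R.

cons(e, cons(cons(a, a), cons(e, e)))

1. cons(e, cons(g(cons(cons(a, a), cons(e, e)), g(cons(e, e), cons(cons(e, cons(a, a)), cons(a, cons(a, a))))), cons(e, g(cons(cons(a, cons(a, a)), cons(e, e)), cons(cons(a, e), a)))))  →  cons(e, cons(g(cons(cons(a, a), cons(e, e)), cons(cons(a, cons(a, a)), a)), cons(e, g(cons(cons(a, cons(a, a)), cons(e, e)), cons(cons(a, e), a)))))   [R3 at 2.1.2]
2. cons(e, cons(g(cons(cons(a, a), cons(e, e)), cons(cons(a, cons(a, a)), a)), cons(e, g(cons(cons(a, cons(a, a)), cons(e, e)), cons(cons(a, e), a)))))  →  cons(e, cons(cons(a, a), cons(e, g(cons(cons(a, cons(a, a)), cons(e, e)), cons(cons(a, e), a)))))   [R5 at 2.1]
3. cons(e, cons(cons(a, a), cons(e, g(cons(cons(a, cons(a, a)), cons(e, e)), cons(cons(a, e), a)))))  →  cons(e, cons(cons(a, a), cons(e, e)))   [R5 at 2.2.2]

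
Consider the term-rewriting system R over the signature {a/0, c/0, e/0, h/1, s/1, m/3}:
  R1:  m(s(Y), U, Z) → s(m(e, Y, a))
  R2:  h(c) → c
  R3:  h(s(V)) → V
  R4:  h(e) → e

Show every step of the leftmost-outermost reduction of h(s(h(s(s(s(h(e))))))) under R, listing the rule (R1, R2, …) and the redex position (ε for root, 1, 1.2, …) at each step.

s(s(e))

1. h(s(h(s(s(s(h(e)))))))  →  h(s(s(s(h(e)))))   [R3 at ε]
2. h(s(s(s(h(e)))))  →  s(s(h(e)))   [R3 at ε]
3. s(s(h(e)))  →  s(s(e))   [R4 at 1.1]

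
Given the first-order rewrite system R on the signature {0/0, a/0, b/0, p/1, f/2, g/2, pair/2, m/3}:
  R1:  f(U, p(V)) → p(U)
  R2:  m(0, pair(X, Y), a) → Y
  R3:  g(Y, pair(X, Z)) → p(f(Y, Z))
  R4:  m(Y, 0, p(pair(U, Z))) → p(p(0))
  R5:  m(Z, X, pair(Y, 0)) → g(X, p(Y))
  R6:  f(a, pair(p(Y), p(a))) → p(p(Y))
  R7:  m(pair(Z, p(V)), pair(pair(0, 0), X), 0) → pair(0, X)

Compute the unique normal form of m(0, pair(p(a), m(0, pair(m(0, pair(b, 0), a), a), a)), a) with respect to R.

a

1. m(0, pair(p(a), m(0, pair(m(0, pair(b, 0), a), a), a)), a)  →  m(0, pair(m(0, pair(b, 0), a), a), a)   [R2 at ε]
2. m(0, pair(m(0, pair(b, 0), a), a), a)  →  a   [R2 at ε]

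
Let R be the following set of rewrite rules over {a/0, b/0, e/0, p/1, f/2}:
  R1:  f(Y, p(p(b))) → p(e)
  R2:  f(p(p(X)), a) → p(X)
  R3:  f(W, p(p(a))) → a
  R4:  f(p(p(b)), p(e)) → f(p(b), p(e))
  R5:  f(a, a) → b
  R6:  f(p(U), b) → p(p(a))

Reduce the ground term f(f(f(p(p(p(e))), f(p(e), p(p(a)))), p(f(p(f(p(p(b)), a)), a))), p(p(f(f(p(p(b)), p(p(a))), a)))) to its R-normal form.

1. f(f(f(p(p(p(e))), f(p(e), p(p(a)))), p(f(p(f(p(p(b)), a)), a))), p(p(f(f(p(p(b)), p(p(a))), a))))  →  f(f(f(p(p(p(e))), a), p(f(p(f(p(p(b)), a)), a))), p(p(f(f(p(p(b)), p(p(a))), a))))   [R3 at 1.1.2]
2. f(f(f(p(p(p(e))), a), p(f(p(f(p(p(b)), a)), a))), p(p(f(f(p(p(b)), p(p(a))), a))))  →  f(f(p(p(e)), p(f(p(f(p(p(b)), a)), a))), p(p(f(f(p(p(b)), p(p(a))), a))))   [R2 at 1.1]
3. f(f(p(p(e)), p(f(p(f(p(p(b)), a)), a))), p(p(f(f(p(p(b)), p(p(a))), a))))  →  f(f(p(p(e)), p(f(p(p(b)), a))), p(p(f(f(p(p(b)), p(p(a))), a))))   [R2 at 1.2.1.1.1]
4. f(f(p(p(e)), p(f(p(p(b)), a))), p(p(f(f(p(p(b)), p(p(a))), a))))  →  f(f(p(p(e)), p(p(b))), p(p(f(f(p(p(b)), p(p(a))), a))))   [R2 at 1.2.1]
5. f(f(p(p(e)), p(p(b))), p(p(f(f(p(p(b)), p(p(a))), a))))  →  f(p(e), p(p(f(f(p(p(b)), p(p(a))), a))))   [R1 at 1]
6. f(p(e), p(p(f(f(p(p(b)), p(p(a))), a))))  →  f(p(e), p(p(f(a, a))))   [R3 at 2.1.1.1]
7. f(p(e), p(p(f(a, a))))  →  f(p(e), p(p(b)))   [R5 at 2.1.1]
8. f(p(e), p(p(b)))  →  p(e)   [R1 at ε]

p(e)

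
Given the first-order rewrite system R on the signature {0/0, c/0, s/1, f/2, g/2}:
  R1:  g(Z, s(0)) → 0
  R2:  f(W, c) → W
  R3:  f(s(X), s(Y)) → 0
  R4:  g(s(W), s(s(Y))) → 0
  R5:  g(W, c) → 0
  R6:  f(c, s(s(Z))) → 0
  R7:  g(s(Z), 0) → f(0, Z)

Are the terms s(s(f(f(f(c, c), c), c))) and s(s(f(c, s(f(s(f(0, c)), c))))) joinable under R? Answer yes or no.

no — NF(t₁) = s(s(c)), NF(t₂) = s(s(0))

Reduce t₁ = s(s(f(f(f(c, c), c), c))):
1. s(s(f(f(f(c, c), c), c)))  →  s(s(f(f(c, c), c)))   [R2 at 1.1]
2. s(s(f(f(c, c), c)))  →  s(s(f(c, c)))   [R2 at 1.1]
3. s(s(f(c, c)))  →  s(s(c))   [R2 at 1.1]

Reduce t₂ = s(s(f(c, s(f(s(f(0, c)), c))))):
1. s(s(f(c, s(f(s(f(0, c)), c)))))  →  s(s(f(c, s(s(f(0, c))))))   [R2 at 1.1.2.1]
2. s(s(f(c, s(s(f(0, c))))))  →  s(s(0))   [R6 at 1.1]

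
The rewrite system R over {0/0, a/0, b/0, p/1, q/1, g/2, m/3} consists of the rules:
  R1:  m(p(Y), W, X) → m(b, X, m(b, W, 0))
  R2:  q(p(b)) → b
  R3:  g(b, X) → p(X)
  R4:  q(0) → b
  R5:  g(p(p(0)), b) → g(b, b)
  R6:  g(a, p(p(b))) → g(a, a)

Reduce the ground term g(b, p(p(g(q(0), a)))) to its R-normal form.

1. g(b, p(p(g(q(0), a))))  →  p(p(p(g(q(0), a))))   [R3 at ε]
2. p(p(p(g(q(0), a))))  →  p(p(p(g(b, a))))   [R4 at 1.1.1.1]
3. p(p(p(g(b, a))))  →  p(p(p(p(a))))   [R3 at 1.1.1]

p(p(p(p(a))))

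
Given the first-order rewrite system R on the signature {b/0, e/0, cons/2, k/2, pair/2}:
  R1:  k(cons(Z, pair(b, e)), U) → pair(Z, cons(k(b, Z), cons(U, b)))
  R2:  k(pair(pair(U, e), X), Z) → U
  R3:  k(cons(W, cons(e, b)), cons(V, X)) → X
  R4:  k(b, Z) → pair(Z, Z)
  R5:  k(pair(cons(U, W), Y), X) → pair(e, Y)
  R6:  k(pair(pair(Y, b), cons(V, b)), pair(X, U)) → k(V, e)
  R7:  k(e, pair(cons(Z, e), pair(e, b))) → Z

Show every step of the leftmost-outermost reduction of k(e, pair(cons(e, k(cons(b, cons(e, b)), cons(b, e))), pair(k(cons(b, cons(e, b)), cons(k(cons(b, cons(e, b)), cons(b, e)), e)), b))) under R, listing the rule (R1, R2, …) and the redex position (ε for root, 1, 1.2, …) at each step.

e

1. k(e, pair(cons(e, k(cons(b, cons(e, b)), cons(b, e))), pair(k(cons(b, cons(e, b)), cons(k(cons(b, cons(e, b)), cons(b, e)), e)), b)))  →  k(e, pair(cons(e, e), pair(k(cons(b, cons(e, b)), cons(k(cons(b, cons(e, b)), cons(b, e)), e)), b)))   [R3 at 2.1.2]
2. k(e, pair(cons(e, e), pair(k(cons(b, cons(e, b)), cons(k(cons(b, cons(e, b)), cons(b, e)), e)), b)))  →  k(e, pair(cons(e, e), pair(e, b)))   [R3 at 2.2.1]
3. k(e, pair(cons(e, e), pair(e, b)))  →  e   [R7 at ε]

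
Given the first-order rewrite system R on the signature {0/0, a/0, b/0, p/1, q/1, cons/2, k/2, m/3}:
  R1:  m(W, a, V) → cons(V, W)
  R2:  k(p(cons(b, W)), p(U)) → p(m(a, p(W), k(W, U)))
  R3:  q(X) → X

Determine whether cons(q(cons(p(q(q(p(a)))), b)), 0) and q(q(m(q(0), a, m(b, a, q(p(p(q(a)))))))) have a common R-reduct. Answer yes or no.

Reduce t₁ = cons(q(cons(p(q(q(p(a)))), b)), 0):
1. cons(q(cons(p(q(q(p(a)))), b)), 0)  →  cons(cons(p(q(q(p(a)))), b), 0)   [R3 at 1]
2. cons(cons(p(q(q(p(a)))), b), 0)  →  cons(cons(p(q(p(a))), b), 0)   [R3 at 1.1.1]
3. cons(cons(p(q(p(a))), b), 0)  →  cons(cons(p(p(a)), b), 0)   [R3 at 1.1.1]

Reduce t₂ = q(q(m(q(0), a, m(b, a, q(p(p(q(a)))))))):
1. q(q(m(q(0), a, m(b, a, q(p(p(q(a))))))))  →  q(m(q(0), a, m(b, a, q(p(p(q(a)))))))   [R3 at ε]
2. q(m(q(0), a, m(b, a, q(p(p(q(a)))))))  →  m(q(0), a, m(b, a, q(p(p(q(a))))))   [R3 at ε]
3. m(q(0), a, m(b, a, q(p(p(q(a))))))  →  cons(m(b, a, q(p(p(q(a))))), q(0))   [R1 at ε]
4. cons(m(b, a, q(p(p(q(a))))), q(0))  →  cons(cons(q(p(p(q(a)))), b), q(0))   [R1 at 1]
5. cons(cons(q(p(p(q(a)))), b), q(0))  →  cons(cons(p(p(q(a))), b), q(0))   [R3 at 1.1]
6. cons(cons(p(p(q(a))), b), q(0))  →  cons(cons(p(p(a)), b), q(0))   [R3 at 1.1.1.1]
7. cons(cons(p(p(a)), b), q(0))  →  cons(cons(p(p(a)), b), 0)   [R3 at 2]

yes — NF(t₁) = cons(cons(p(p(a)), b), 0), NF(t₂) = cons(cons(p(p(a)), b), 0)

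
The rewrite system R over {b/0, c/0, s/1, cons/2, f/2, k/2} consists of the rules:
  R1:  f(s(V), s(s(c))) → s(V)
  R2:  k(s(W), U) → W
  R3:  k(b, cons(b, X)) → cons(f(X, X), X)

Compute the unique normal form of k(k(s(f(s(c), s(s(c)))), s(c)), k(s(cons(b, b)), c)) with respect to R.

c

1. k(k(s(f(s(c), s(s(c)))), s(c)), k(s(cons(b, b)), c))  →  k(f(s(c), s(s(c))), k(s(cons(b, b)), c))   [R2 at 1]
2. k(f(s(c), s(s(c))), k(s(cons(b, b)), c))  →  k(s(c), k(s(cons(b, b)), c))   [R1 at 1]
3. k(s(c), k(s(cons(b, b)), c))  →  c   [R2 at ε]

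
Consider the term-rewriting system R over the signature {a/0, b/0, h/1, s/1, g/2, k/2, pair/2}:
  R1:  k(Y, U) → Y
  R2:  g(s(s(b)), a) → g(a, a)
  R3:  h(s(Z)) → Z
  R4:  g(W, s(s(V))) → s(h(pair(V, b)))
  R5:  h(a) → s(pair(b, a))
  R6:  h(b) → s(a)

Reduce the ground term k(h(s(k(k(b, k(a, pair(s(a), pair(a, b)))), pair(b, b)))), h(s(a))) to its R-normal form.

1. k(h(s(k(k(b, k(a, pair(s(a), pair(a, b)))), pair(b, b)))), h(s(a)))  →  h(s(k(k(b, k(a, pair(s(a), pair(a, b)))), pair(b, b))))   [R1 at ε]
2. h(s(k(k(b, k(a, pair(s(a), pair(a, b)))), pair(b, b))))  →  k(k(b, k(a, pair(s(a), pair(a, b)))), pair(b, b))   [R3 at ε]
3. k(k(b, k(a, pair(s(a), pair(a, b)))), pair(b, b))  →  k(b, k(a, pair(s(a), pair(a, b))))   [R1 at ε]
4. k(b, k(a, pair(s(a), pair(a, b))))  →  b   [R1 at ε]

b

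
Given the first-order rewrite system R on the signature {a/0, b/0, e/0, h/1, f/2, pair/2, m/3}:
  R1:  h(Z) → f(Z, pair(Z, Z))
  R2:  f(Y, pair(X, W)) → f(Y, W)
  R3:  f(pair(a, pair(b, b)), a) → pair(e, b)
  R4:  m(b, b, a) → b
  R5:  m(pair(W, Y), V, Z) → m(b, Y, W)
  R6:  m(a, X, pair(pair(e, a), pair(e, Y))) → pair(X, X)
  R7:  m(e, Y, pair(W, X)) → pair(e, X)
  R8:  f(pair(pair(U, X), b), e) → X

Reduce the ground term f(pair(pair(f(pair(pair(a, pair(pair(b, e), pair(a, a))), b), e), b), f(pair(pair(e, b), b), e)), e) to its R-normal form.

1. f(pair(pair(f(pair(pair(a, pair(pair(b, e), pair(a, a))), b), e), b), f(pair(pair(e, b), b), e)), e)  →  f(pair(pair(pair(pair(b, e), pair(a, a)), b), f(pair(pair(e, b), b), e)), e)   [R8 at 1.1.1]
2. f(pair(pair(pair(pair(b, e), pair(a, a)), b), f(pair(pair(e, b), b), e)), e)  →  f(pair(pair(pair(pair(b, e), pair(a, a)), b), b), e)   [R8 at 1.2]
3. f(pair(pair(pair(pair(b, e), pair(a, a)), b), b), e)  →  b   [R8 at ε]

b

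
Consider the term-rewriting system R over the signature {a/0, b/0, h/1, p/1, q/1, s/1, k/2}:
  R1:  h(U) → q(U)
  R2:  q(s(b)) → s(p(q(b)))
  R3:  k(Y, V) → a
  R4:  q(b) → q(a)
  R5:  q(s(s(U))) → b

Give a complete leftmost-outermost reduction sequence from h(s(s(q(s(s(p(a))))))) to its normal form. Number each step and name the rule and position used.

1. h(s(s(q(s(s(p(a)))))))  →  q(s(s(q(s(s(p(a)))))))   [R1 at ε]
2. q(s(s(q(s(s(p(a)))))))  →  b   [R5 at ε]

b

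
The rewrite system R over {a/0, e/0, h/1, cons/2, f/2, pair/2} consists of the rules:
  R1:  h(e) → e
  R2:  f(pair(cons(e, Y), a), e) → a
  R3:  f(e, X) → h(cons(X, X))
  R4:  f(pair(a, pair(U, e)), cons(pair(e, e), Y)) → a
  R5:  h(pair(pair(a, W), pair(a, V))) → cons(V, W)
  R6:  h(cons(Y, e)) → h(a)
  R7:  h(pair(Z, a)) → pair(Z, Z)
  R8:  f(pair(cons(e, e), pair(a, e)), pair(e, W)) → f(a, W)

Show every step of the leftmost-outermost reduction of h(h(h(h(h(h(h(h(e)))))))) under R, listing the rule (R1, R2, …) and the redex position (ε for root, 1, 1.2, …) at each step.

1. h(h(h(h(h(h(h(h(e))))))))  →  h(h(h(h(h(h(h(e)))))))   [R1 at 1.1.1.1.1.1.1]
2. h(h(h(h(h(h(h(e)))))))  →  h(h(h(h(h(h(e))))))   [R1 at 1.1.1.1.1.1]
3. h(h(h(h(h(h(e))))))  →  h(h(h(h(h(e)))))   [R1 at 1.1.1.1.1]
4. h(h(h(h(h(e)))))  →  h(h(h(h(e))))   [R1 at 1.1.1.1]
5. h(h(h(h(e))))  →  h(h(h(e)))   [R1 at 1.1.1]
6. h(h(h(e)))  →  h(h(e))   [R1 at 1.1]
7. h(h(e))  →  h(e)   [R1 at 1]
8. h(e)  →  e   [R1 at ε]

e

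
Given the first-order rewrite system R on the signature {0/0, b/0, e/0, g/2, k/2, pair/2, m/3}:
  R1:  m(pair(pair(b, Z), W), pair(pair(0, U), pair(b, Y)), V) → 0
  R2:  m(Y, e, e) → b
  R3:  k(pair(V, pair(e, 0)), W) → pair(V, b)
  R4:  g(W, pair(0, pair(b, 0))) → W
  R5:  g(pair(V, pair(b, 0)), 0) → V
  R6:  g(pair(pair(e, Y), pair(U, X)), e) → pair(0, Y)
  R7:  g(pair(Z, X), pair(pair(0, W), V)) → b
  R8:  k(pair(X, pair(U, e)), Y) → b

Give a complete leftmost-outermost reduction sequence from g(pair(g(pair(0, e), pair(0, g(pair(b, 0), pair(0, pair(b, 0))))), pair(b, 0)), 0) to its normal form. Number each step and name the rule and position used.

pair(0, e)

1. g(pair(g(pair(0, e), pair(0, g(pair(b, 0), pair(0, pair(b, 0))))), pair(b, 0)), 0)  →  g(pair(0, e), pair(0, g(pair(b, 0), pair(0, pair(b, 0)))))   [R5 at ε]
2. g(pair(0, e), pair(0, g(pair(b, 0), pair(0, pair(b, 0)))))  →  g(pair(0, e), pair(0, pair(b, 0)))   [R4 at 2.2]
3. g(pair(0, e), pair(0, pair(b, 0)))  →  pair(0, e)   [R4 at ε]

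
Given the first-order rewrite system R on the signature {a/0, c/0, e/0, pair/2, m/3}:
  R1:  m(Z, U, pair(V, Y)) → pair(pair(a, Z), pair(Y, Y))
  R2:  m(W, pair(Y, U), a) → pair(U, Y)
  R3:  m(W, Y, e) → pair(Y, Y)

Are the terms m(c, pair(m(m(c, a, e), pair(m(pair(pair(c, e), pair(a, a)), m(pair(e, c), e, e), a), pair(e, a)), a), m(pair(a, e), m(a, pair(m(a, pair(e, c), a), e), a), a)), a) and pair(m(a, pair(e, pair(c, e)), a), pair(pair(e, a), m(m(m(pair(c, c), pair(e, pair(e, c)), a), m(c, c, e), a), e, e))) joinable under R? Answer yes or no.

yes — NF(t₁) = pair(pair(pair(c, e), e), pair(pair(e, a), pair(e, e))), NF(t₂) = pair(pair(pair(c, e), e), pair(pair(e, a), pair(e, e)))

Reduce t₁ = m(c, pair(m(m(c, a, e), pair(m(pair(pair(c, e), pair(a, a)), m(pair(e, c), e, e), a), pair(e, a)), a), m(pair(a, e), m(a, pair(m(a, pair(e, c), a), e), a), a)), a):
1. m(c, pair(m(m(c, a, e), pair(m(pair(pair(c, e), pair(a, a)), m(pair(e, c), e, e), a), pair(e, a)), a), m(pair(a, e), m(a, pair(m(a, pair(e, c), a), e), a), a)), a)  →  pair(m(pair(a, e), m(a, pair(m(a, pair(e, c), a), e), a), a), m(m(c, a, e), pair(m(pair(pair(c, e), pair(a, a)), m(pair(e, c), e, e), a), pair(e, a)), a))   [R2 at ε]
2. pair(m(pair(a, e), m(a, pair(m(a, pair(e, c), a), e), a), a), m(m(c, a, e), pair(m(pair(pair(c, e), pair(a, a)), m(pair(e, c), e, e), a), pair(e, a)), a))  →  pair(m(pair(a, e), pair(e, m(a, pair(e, c), a)), a), m(m(c, a, e), pair(m(pair(pair(c, e), pair(a, a)), m(pair(e, c), e, e), a), pair(e, a)), a))   [R2 at 1.2]
3. pair(m(pair(a, e), pair(e, m(a, pair(e, c), a)), a), m(m(c, a, e), pair(m(pair(pair(c, e), pair(a, a)), m(pair(e, c), e, e), a), pair(e, a)), a))  →  pair(pair(m(a, pair(e, c), a), e), m(m(c, a, e), pair(m(pair(pair(c, e), pair(a, a)), m(pair(e, c), e, e), a), pair(e, a)), a))   [R2 at 1]
4. pair(pair(m(a, pair(e, c), a), e), m(m(c, a, e), pair(m(pair(pair(c, e), pair(a, a)), m(pair(e, c), e, e), a), pair(e, a)), a))  →  pair(pair(pair(c, e), e), m(m(c, a, e), pair(m(pair(pair(c, e), pair(a, a)), m(pair(e, c), e, e), a), pair(e, a)), a))   [R2 at 1.1]
5. pair(pair(pair(c, e), e), m(m(c, a, e), pair(m(pair(pair(c, e), pair(a, a)), m(pair(e, c), e, e), a), pair(e, a)), a))  →  pair(pair(pair(c, e), e), pair(pair(e, a), m(pair(pair(c, e), pair(a, a)), m(pair(e, c), e, e), a)))   [R2 at 2]
6. pair(pair(pair(c, e), e), pair(pair(e, a), m(pair(pair(c, e), pair(a, a)), m(pair(e, c), e, e), a)))  →  pair(pair(pair(c, e), e), pair(pair(e, a), m(pair(pair(c, e), pair(a, a)), pair(e, e), a)))   [R3 at 2.2.2]
7. pair(pair(pair(c, e), e), pair(pair(e, a), m(pair(pair(c, e), pair(a, a)), pair(e, e), a)))  →  pair(pair(pair(c, e), e), pair(pair(e, a), pair(e, e)))   [R2 at 2.2]

Reduce t₂ = pair(m(a, pair(e, pair(c, e)), a), pair(pair(e, a), m(m(m(pair(c, c), pair(e, pair(e, c)), a), m(c, c, e), a), e, e))):
1. pair(m(a, pair(e, pair(c, e)), a), pair(pair(e, a), m(m(m(pair(c, c), pair(e, pair(e, c)), a), m(c, c, e), a), e, e)))  →  pair(pair(pair(c, e), e), pair(pair(e, a), m(m(m(pair(c, c), pair(e, pair(e, c)), a), m(c, c, e), a), e, e)))   [R2 at 1]
2. pair(pair(pair(c, e), e), pair(pair(e, a), m(m(m(pair(c, c), pair(e, pair(e, c)), a), m(c, c, e), a), e, e)))  →  pair(pair(pair(c, e), e), pair(pair(e, a), pair(e, e)))   [R3 at 2.2]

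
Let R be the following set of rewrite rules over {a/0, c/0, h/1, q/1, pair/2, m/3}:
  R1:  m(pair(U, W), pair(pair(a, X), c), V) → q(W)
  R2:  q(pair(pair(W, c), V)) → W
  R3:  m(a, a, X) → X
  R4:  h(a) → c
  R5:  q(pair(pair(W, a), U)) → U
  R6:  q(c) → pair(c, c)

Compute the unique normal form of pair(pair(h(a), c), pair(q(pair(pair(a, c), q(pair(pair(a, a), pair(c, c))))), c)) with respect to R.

pair(pair(c, c), pair(a, c))

1. pair(pair(h(a), c), pair(q(pair(pair(a, c), q(pair(pair(a, a), pair(c, c))))), c))  →  pair(pair(c, c), pair(q(pair(pair(a, c), q(pair(pair(a, a), pair(c, c))))), c))   [R4 at 1.1]
2. pair(pair(c, c), pair(q(pair(pair(a, c), q(pair(pair(a, a), pair(c, c))))), c))  →  pair(pair(c, c), pair(a, c))   [R2 at 2.1]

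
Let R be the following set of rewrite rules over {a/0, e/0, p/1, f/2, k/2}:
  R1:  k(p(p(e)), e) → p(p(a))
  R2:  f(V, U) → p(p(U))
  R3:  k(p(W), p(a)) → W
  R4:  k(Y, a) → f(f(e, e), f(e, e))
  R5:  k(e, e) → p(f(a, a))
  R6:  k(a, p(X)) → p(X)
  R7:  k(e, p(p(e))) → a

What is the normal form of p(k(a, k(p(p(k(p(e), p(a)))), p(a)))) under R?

p(p(e))

1. p(k(a, k(p(p(k(p(e), p(a)))), p(a))))  →  p(k(a, p(k(p(e), p(a)))))   [R3 at 1.2]
2. p(k(a, p(k(p(e), p(a)))))  →  p(p(k(p(e), p(a))))   [R6 at 1]
3. p(p(k(p(e), p(a))))  →  p(p(e))   [R3 at 1.1]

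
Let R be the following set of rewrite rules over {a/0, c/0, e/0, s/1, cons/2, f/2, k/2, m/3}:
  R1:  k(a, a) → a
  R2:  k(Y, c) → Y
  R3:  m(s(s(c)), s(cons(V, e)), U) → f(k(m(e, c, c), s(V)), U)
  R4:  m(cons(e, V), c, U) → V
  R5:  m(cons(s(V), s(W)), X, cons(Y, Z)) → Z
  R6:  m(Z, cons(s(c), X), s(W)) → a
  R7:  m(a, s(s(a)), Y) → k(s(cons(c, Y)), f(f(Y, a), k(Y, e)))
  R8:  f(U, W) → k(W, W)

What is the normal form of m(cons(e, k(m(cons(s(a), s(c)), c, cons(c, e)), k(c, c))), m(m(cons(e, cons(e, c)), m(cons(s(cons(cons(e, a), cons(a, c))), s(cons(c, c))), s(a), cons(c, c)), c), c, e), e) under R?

e

1. m(cons(e, k(m(cons(s(a), s(c)), c, cons(c, e)), k(c, c))), m(m(cons(e, cons(e, c)), m(cons(s(cons(cons(e, a), cons(a, c))), s(cons(c, c))), s(a), cons(c, c)), c), c, e), e)  →  m(cons(e, k(e, k(c, c))), m(m(cons(e, cons(e, c)), m(cons(s(cons(cons(e, a), cons(a, c))), s(cons(c, c))), s(a), cons(c, c)), c), c, e), e)   [R5 at 1.2.1]
2. m(cons(e, k(e, k(c, c))), m(m(cons(e, cons(e, c)), m(cons(s(cons(cons(e, a), cons(a, c))), s(cons(c, c))), s(a), cons(c, c)), c), c, e), e)  →  m(cons(e, k(e, c)), m(m(cons(e, cons(e, c)), m(cons(s(cons(cons(e, a), cons(a, c))), s(cons(c, c))), s(a), cons(c, c)), c), c, e), e)   [R2 at 1.2.2]
3. m(cons(e, k(e, c)), m(m(cons(e, cons(e, c)), m(cons(s(cons(cons(e, a), cons(a, c))), s(cons(c, c))), s(a), cons(c, c)), c), c, e), e)  →  m(cons(e, e), m(m(cons(e, cons(e, c)), m(cons(s(cons(cons(e, a), cons(a, c))), s(cons(c, c))), s(a), cons(c, c)), c), c, e), e)   [R2 at 1.2]
4. m(cons(e, e), m(m(cons(e, cons(e, c)), m(cons(s(cons(cons(e, a), cons(a, c))), s(cons(c, c))), s(a), cons(c, c)), c), c, e), e)  →  m(cons(e, e), m(m(cons(e, cons(e, c)), c, c), c, e), e)   [R5 at 2.1.2]
5. m(cons(e, e), m(m(cons(e, cons(e, c)), c, c), c, e), e)  →  m(cons(e, e), m(cons(e, c), c, e), e)   [R4 at 2.1]
6. m(cons(e, e), m(cons(e, c), c, e), e)  →  m(cons(e, e), c, e)   [R4 at 2]
7. m(cons(e, e), c, e)  →  e   [R4 at ε]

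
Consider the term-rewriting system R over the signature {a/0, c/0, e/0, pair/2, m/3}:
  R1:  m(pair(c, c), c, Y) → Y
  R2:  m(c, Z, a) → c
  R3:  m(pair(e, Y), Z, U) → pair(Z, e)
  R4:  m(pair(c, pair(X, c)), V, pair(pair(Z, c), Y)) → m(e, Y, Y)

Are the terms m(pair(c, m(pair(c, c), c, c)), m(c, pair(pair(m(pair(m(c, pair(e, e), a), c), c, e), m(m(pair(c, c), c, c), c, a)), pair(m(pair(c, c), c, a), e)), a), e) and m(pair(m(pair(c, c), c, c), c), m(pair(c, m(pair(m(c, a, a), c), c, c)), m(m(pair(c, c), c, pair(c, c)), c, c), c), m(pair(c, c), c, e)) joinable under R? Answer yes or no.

Reduce t₁ = m(pair(c, m(pair(c, c), c, c)), m(c, pair(pair(m(pair(m(c, pair(e, e), a), c), c, e), m(m(pair(c, c), c, c), c, a)), pair(m(pair(c, c), c, a), e)), a), e):
1. m(pair(c, m(pair(c, c), c, c)), m(c, pair(pair(m(pair(m(c, pair(e, e), a), c), c, e), m(m(pair(c, c), c, c), c, a)), pair(m(pair(c, c), c, a), e)), a), e)  →  m(pair(c, c), m(c, pair(pair(m(pair(m(c, pair(e, e), a), c), c, e), m(m(pair(c, c), c, c), c, a)), pair(m(pair(c, c), c, a), e)), a), e)   [R1 at 1.2]
2. m(pair(c, c), m(c, pair(pair(m(pair(m(c, pair(e, e), a), c), c, e), m(m(pair(c, c), c, c), c, a)), pair(m(pair(c, c), c, a), e)), a), e)  →  m(pair(c, c), c, e)   [R2 at 2]
3. m(pair(c, c), c, e)  →  e   [R1 at ε]

Reduce t₂ = m(pair(m(pair(c, c), c, c), c), m(pair(c, m(pair(m(c, a, a), c), c, c)), m(m(pair(c, c), c, pair(c, c)), c, c), c), m(pair(c, c), c, e)):
1. m(pair(m(pair(c, c), c, c), c), m(pair(c, m(pair(m(c, a, a), c), c, c)), m(m(pair(c, c), c, pair(c, c)), c, c), c), m(pair(c, c), c, e))  →  m(pair(c, c), m(pair(c, m(pair(m(c, a, a), c), c, c)), m(m(pair(c, c), c, pair(c, c)), c, c), c), m(pair(c, c), c, e))   [R1 at 1.1]
2. m(pair(c, c), m(pair(c, m(pair(m(c, a, a), c), c, c)), m(m(pair(c, c), c, pair(c, c)), c, c), c), m(pair(c, c), c, e))  →  m(pair(c, c), m(pair(c, m(pair(c, c), c, c)), m(m(pair(c, c), c, pair(c, c)), c, c), c), m(pair(c, c), c, e))   [R2 at 2.1.2.1.1]
3. m(pair(c, c), m(pair(c, m(pair(c, c), c, c)), m(m(pair(c, c), c, pair(c, c)), c, c), c), m(pair(c, c), c, e))  →  m(pair(c, c), m(pair(c, c), m(m(pair(c, c), c, pair(c, c)), c, c), c), m(pair(c, c), c, e))   [R1 at 2.1.2]
4. m(pair(c, c), m(pair(c, c), m(m(pair(c, c), c, pair(c, c)), c, c), c), m(pair(c, c), c, e))  →  m(pair(c, c), m(pair(c, c), m(pair(c, c), c, c), c), m(pair(c, c), c, e))   [R1 at 2.2.1]
5. m(pair(c, c), m(pair(c, c), m(pair(c, c), c, c), c), m(pair(c, c), c, e))  →  m(pair(c, c), m(pair(c, c), c, c), m(pair(c, c), c, e))   [R1 at 2.2]
6. m(pair(c, c), m(pair(c, c), c, c), m(pair(c, c), c, e))  →  m(pair(c, c), c, m(pair(c, c), c, e))   [R1 at 2]
7. m(pair(c, c), c, m(pair(c, c), c, e))  →  m(pair(c, c), c, e)   [R1 at ε]
8. m(pair(c, c), c, e)  →  e   [R1 at ε]

yes — NF(t₁) = e, NF(t₂) = e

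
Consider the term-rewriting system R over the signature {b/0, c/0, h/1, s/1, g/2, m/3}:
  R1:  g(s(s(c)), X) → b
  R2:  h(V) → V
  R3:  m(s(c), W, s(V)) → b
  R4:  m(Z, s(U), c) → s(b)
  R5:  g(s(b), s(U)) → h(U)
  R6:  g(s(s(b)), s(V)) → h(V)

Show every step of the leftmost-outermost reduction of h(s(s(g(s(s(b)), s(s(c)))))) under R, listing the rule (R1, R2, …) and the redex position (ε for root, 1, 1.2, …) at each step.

1. h(s(s(g(s(s(b)), s(s(c))))))  →  s(s(g(s(s(b)), s(s(c)))))   [R2 at ε]
2. s(s(g(s(s(b)), s(s(c)))))  →  s(s(h(s(c))))   [R6 at 1.1]
3. s(s(h(s(c))))  →  s(s(s(c)))   [R2 at 1.1]

s(s(s(c)))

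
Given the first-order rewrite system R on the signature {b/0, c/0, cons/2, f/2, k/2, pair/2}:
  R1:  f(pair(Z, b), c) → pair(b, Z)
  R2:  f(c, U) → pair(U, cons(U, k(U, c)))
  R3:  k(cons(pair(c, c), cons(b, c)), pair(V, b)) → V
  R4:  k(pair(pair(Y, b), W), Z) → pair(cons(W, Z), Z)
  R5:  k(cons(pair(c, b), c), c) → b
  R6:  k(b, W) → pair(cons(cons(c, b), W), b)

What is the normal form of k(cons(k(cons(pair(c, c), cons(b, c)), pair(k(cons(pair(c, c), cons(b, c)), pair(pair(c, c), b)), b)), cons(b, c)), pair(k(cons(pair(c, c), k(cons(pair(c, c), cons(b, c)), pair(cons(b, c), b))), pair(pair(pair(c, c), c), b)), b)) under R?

pair(pair(c, c), c)

1. k(cons(k(cons(pair(c, c), cons(b, c)), pair(k(cons(pair(c, c), cons(b, c)), pair(pair(c, c), b)), b)), cons(b, c)), pair(k(cons(pair(c, c), k(cons(pair(c, c), cons(b, c)), pair(cons(b, c), b))), pair(pair(pair(c, c), c), b)), b))  →  k(cons(k(cons(pair(c, c), cons(b, c)), pair(pair(c, c), b)), cons(b, c)), pair(k(cons(pair(c, c), k(cons(pair(c, c), cons(b, c)), pair(cons(b, c), b))), pair(pair(pair(c, c), c), b)), b))   [R3 at 1.1]
2. k(cons(k(cons(pair(c, c), cons(b, c)), pair(pair(c, c), b)), cons(b, c)), pair(k(cons(pair(c, c), k(cons(pair(c, c), cons(b, c)), pair(cons(b, c), b))), pair(pair(pair(c, c), c), b)), b))  →  k(cons(pair(c, c), cons(b, c)), pair(k(cons(pair(c, c), k(cons(pair(c, c), cons(b, c)), pair(cons(b, c), b))), pair(pair(pair(c, c), c), b)), b))   [R3 at 1.1]
3. k(cons(pair(c, c), cons(b, c)), pair(k(cons(pair(c, c), k(cons(pair(c, c), cons(b, c)), pair(cons(b, c), b))), pair(pair(pair(c, c), c), b)), b))  →  k(cons(pair(c, c), k(cons(pair(c, c), cons(b, c)), pair(cons(b, c), b))), pair(pair(pair(c, c), c), b))   [R3 at ε]
4. k(cons(pair(c, c), k(cons(pair(c, c), cons(b, c)), pair(cons(b, c), b))), pair(pair(pair(c, c), c), b))  →  k(cons(pair(c, c), cons(b, c)), pair(pair(pair(c, c), c), b))   [R3 at 1.2]
5. k(cons(pair(c, c), cons(b, c)), pair(pair(pair(c, c), c), b))  →  pair(pair(c, c), c)   [R3 at ε]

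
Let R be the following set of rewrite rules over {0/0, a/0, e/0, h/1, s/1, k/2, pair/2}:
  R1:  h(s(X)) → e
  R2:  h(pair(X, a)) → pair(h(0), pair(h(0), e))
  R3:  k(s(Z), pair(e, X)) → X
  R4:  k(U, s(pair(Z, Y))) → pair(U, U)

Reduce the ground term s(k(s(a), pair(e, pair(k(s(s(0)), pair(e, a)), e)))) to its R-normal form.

s(pair(a, e))

1. s(k(s(a), pair(e, pair(k(s(s(0)), pair(e, a)), e))))  →  s(pair(k(s(s(0)), pair(e, a)), e))   [R3 at 1]
2. s(pair(k(s(s(0)), pair(e, a)), e))  →  s(pair(a, e))   [R3 at 1.1]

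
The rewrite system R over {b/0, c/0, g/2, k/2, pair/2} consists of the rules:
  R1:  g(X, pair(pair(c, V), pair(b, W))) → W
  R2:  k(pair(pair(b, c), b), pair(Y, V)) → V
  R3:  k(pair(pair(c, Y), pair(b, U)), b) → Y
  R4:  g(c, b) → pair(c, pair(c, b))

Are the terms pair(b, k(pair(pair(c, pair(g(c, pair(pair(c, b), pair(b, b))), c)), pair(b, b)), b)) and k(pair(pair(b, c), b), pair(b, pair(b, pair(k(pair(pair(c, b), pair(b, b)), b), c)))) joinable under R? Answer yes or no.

Reduce t₁ = pair(b, k(pair(pair(c, pair(g(c, pair(pair(c, b), pair(b, b))), c)), pair(b, b)), b)):
1. pair(b, k(pair(pair(c, pair(g(c, pair(pair(c, b), pair(b, b))), c)), pair(b, b)), b))  →  pair(b, pair(g(c, pair(pair(c, b), pair(b, b))), c))   [R3 at 2]
2. pair(b, pair(g(c, pair(pair(c, b), pair(b, b))), c))  →  pair(b, pair(b, c))   [R1 at 2.1]

Reduce t₂ = k(pair(pair(b, c), b), pair(b, pair(b, pair(k(pair(pair(c, b), pair(b, b)), b), c)))):
1. k(pair(pair(b, c), b), pair(b, pair(b, pair(k(pair(pair(c, b), pair(b, b)), b), c))))  →  pair(b, pair(k(pair(pair(c, b), pair(b, b)), b), c))   [R2 at ε]
2. pair(b, pair(k(pair(pair(c, b), pair(b, b)), b), c))  →  pair(b, pair(b, c))   [R3 at 2.1]

yes — NF(t₁) = pair(b, pair(b, c)), NF(t₂) = pair(b, pair(b, c))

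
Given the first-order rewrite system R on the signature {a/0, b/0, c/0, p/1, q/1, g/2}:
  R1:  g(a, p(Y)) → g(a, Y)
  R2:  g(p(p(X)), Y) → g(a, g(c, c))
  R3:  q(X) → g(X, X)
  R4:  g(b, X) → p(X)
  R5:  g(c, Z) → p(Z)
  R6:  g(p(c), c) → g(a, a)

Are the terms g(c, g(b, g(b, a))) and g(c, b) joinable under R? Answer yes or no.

Reduce t₁ = g(c, g(b, g(b, a))):
1. g(c, g(b, g(b, a)))  →  p(g(b, g(b, a)))   [R5 at ε]
2. p(g(b, g(b, a)))  →  p(p(g(b, a)))   [R4 at 1]
3. p(p(g(b, a)))  →  p(p(p(a)))   [R4 at 1.1]

Reduce t₂ = g(c, b):
1. g(c, b)  →  p(b)   [R5 at ε]

no — NF(t₁) = p(p(p(a))), NF(t₂) = p(b)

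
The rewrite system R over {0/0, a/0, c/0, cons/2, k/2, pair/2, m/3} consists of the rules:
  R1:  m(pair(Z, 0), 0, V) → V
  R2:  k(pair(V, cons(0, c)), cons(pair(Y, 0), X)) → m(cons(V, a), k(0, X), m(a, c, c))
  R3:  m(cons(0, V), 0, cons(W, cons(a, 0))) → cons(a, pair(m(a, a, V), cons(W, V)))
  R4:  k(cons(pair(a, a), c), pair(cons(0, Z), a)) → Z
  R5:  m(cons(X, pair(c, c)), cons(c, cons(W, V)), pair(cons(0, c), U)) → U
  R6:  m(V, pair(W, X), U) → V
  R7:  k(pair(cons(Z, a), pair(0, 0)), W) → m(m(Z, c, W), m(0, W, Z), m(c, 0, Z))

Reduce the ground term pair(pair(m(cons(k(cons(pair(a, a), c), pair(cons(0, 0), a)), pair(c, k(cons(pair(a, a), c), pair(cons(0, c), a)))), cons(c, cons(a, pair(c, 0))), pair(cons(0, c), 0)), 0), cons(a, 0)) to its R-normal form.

1. pair(pair(m(cons(k(cons(pair(a, a), c), pair(cons(0, 0), a)), pair(c, k(cons(pair(a, a), c), pair(cons(0, c), a)))), cons(c, cons(a, pair(c, 0))), pair(cons(0, c), 0)), 0), cons(a, 0))  →  pair(pair(m(cons(0, pair(c, k(cons(pair(a, a), c), pair(cons(0, c), a)))), cons(c, cons(a, pair(c, 0))), pair(cons(0, c), 0)), 0), cons(a, 0))   [R4 at 1.1.1.1]
2. pair(pair(m(cons(0, pair(c, k(cons(pair(a, a), c), pair(cons(0, c), a)))), cons(c, cons(a, pair(c, 0))), pair(cons(0, c), 0)), 0), cons(a, 0))  →  pair(pair(m(cons(0, pair(c, c)), cons(c, cons(a, pair(c, 0))), pair(cons(0, c), 0)), 0), cons(a, 0))   [R4 at 1.1.1.2.2]
3. pair(pair(m(cons(0, pair(c, c)), cons(c, cons(a, pair(c, 0))), pair(cons(0, c), 0)), 0), cons(a, 0))  →  pair(pair(0, 0), cons(a, 0))   [R5 at 1.1]

pair(pair(0, 0), cons(a, 0))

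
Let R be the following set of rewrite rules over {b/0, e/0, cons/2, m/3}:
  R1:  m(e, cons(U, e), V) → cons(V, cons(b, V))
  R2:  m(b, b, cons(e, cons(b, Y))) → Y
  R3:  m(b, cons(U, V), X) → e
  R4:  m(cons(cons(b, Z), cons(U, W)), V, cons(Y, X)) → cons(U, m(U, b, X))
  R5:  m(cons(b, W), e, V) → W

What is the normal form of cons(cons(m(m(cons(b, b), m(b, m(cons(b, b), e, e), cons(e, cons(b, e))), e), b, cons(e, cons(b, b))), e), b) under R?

cons(cons(b, e), b)

1. cons(cons(m(m(cons(b, b), m(b, m(cons(b, b), e, e), cons(e, cons(b, e))), e), b, cons(e, cons(b, b))), e), b)  →  cons(cons(m(m(cons(b, b), m(b, b, cons(e, cons(b, e))), e), b, cons(e, cons(b, b))), e), b)   [R5 at 1.1.1.2.2]
2. cons(cons(m(m(cons(b, b), m(b, b, cons(e, cons(b, e))), e), b, cons(e, cons(b, b))), e), b)  →  cons(cons(m(m(cons(b, b), e, e), b, cons(e, cons(b, b))), e), b)   [R2 at 1.1.1.2]
3. cons(cons(m(m(cons(b, b), e, e), b, cons(e, cons(b, b))), e), b)  →  cons(cons(m(b, b, cons(e, cons(b, b))), e), b)   [R5 at 1.1.1]
4. cons(cons(m(b, b, cons(e, cons(b, b))), e), b)  →  cons(cons(b, e), b)   [R2 at 1.1]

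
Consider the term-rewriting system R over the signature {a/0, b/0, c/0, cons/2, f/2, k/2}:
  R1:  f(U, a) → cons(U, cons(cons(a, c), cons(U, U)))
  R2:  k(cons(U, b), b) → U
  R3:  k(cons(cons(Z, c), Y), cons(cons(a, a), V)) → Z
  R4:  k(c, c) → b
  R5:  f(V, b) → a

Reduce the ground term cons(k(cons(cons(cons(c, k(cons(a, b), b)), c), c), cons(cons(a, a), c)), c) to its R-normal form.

1. cons(k(cons(cons(cons(c, k(cons(a, b), b)), c), c), cons(cons(a, a), c)), c)  →  cons(cons(c, k(cons(a, b), b)), c)   [R3 at 1]
2. cons(cons(c, k(cons(a, b), b)), c)  →  cons(cons(c, a), c)   [R2 at 1.2]

cons(cons(c, a), c)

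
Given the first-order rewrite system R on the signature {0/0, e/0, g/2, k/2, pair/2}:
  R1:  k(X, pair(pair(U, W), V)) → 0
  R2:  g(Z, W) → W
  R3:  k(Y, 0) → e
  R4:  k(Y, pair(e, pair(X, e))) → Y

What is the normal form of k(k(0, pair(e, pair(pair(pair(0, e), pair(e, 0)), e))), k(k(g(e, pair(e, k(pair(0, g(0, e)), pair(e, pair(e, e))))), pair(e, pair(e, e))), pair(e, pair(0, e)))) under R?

0

1. k(k(0, pair(e, pair(pair(pair(0, e), pair(e, 0)), e))), k(k(g(e, pair(e, k(pair(0, g(0, e)), pair(e, pair(e, e))))), pair(e, pair(e, e))), pair(e, pair(0, e))))  →  k(0, k(k(g(e, pair(e, k(pair(0, g(0, e)), pair(e, pair(e, e))))), pair(e, pair(e, e))), pair(e, pair(0, e))))   [R4 at 1]
2. k(0, k(k(g(e, pair(e, k(pair(0, g(0, e)), pair(e, pair(e, e))))), pair(e, pair(e, e))), pair(e, pair(0, e))))  →  k(0, k(g(e, pair(e, k(pair(0, g(0, e)), pair(e, pair(e, e))))), pair(e, pair(e, e))))   [R4 at 2]
3. k(0, k(g(e, pair(e, k(pair(0, g(0, e)), pair(e, pair(e, e))))), pair(e, pair(e, e))))  →  k(0, g(e, pair(e, k(pair(0, g(0, e)), pair(e, pair(e, e))))))   [R4 at 2]
4. k(0, g(e, pair(e, k(pair(0, g(0, e)), pair(e, pair(e, e))))))  →  k(0, pair(e, k(pair(0, g(0, e)), pair(e, pair(e, e)))))   [R2 at 2]
5. k(0, pair(e, k(pair(0, g(0, e)), pair(e, pair(e, e)))))  →  k(0, pair(e, pair(0, g(0, e))))   [R4 at 2.2]
6. k(0, pair(e, pair(0, g(0, e))))  →  k(0, pair(e, pair(0, e)))   [R2 at 2.2.2]
7. k(0, pair(e, pair(0, e)))  →  0   [R4 at ε]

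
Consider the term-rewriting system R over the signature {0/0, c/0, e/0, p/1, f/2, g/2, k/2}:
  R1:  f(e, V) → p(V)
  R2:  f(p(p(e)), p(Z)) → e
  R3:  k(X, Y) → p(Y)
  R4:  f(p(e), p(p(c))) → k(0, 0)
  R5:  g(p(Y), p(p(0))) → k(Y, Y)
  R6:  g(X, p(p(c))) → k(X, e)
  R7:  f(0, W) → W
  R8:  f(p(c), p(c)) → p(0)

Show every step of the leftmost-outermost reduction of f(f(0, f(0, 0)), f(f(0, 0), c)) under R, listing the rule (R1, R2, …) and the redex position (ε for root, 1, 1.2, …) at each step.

c

1. f(f(0, f(0, 0)), f(f(0, 0), c))  →  f(f(0, 0), f(f(0, 0), c))   [R7 at 1]
2. f(f(0, 0), f(f(0, 0), c))  →  f(0, f(f(0, 0), c))   [R7 at 1]
3. f(0, f(f(0, 0), c))  →  f(f(0, 0), c)   [R7 at ε]
4. f(f(0, 0), c)  →  f(0, c)   [R7 at 1]
5. f(0, c)  →  c   [R7 at ε]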